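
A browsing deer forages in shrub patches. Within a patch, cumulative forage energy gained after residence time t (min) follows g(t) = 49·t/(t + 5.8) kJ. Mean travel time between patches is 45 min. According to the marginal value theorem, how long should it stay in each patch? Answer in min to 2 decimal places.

16.16 min

Maximise g(t)/(T+t): set derivative to zero → g'(t)(T+t) = g(t).
g'(t) = 49·5.8/(t + 5.8)². Setting 49·5.8/(t+5.8)² = 49t/[(t+5.8)(45+t)] gives 5.8(45+t) = t(t+5.8), so t² = 5.8×45 = 261.
t* = √261 = 16.16 min.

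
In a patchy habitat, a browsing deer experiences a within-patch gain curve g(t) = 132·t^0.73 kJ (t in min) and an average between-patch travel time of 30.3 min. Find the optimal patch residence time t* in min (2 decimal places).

81.92 min

By the marginal value theorem, leave when the instantaneous gain rate g'(t) equals the habitat-wide average g(t)/(T + t).
g'(t) = 0.73·132·t^-0.27. Setting 0.73·132·t^-0.27 = 132·t^0.73/(30.3+t) gives 0.73(30.3+t) = t, so 0.27·t = 0.73×30.3.
t* = 0.73×30.3/0.27 = 81.92 min.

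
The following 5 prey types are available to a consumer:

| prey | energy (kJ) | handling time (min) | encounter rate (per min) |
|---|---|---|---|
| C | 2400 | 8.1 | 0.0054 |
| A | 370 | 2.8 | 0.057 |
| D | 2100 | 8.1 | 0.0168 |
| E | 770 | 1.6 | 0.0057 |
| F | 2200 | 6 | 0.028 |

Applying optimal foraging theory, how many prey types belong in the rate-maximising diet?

Profitabilities (E/h, kJ/min): E 481, F 367, C 296, D 259, A 132. Add prey in this order while the next type's profitability exceeds the intake rate on those already taken.
Rate on top 1: 4.349. F: 367 > 4.349 → include.
Rate on top 2: 56.06. C: 296 > 56.06 → include.
Rate on top 3: 64.67. D: 259 > 64.67 → include.
Rate on top 4: 84.18. A: 132 > 84.18 → include.
Optimal diet: E, F, C, D, A — 5 of 5 types.

5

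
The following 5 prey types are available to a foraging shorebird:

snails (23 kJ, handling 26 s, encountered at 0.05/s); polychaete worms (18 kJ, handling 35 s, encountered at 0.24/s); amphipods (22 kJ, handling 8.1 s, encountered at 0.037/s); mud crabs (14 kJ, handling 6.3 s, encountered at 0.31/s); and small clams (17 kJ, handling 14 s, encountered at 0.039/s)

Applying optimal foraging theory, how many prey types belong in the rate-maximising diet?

Rank by E/h (kJ/s): amphipods 2.72, mud crabs 2.22, small clams 1.21, snails 0.885, polychaete worms 0.514. Include each in turn until the next type's E/h falls below the running intake rate.
Rate on top 1: 0.6263. mud crabs: 2.22 > 0.6263 → include.
Rate on top 2: 1.585. small clams: 1.21 < 1.585 → exclude; stop.
Optimal diet: amphipods, mud crabs — 2 of 5 types.

2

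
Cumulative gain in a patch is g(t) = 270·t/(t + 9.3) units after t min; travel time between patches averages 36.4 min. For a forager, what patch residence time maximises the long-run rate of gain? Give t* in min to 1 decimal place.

18.4 min

Maximise g(t)/(T+t): set derivative to zero → g'(t)(T+t) = g(t).
g'(t) = 270·9.3/(t + 9.3)². Setting 270·9.3/(t+9.3)² = 270t/[(t+9.3)(36.4+t)] gives 9.3(36.4+t) = t(t+9.3), so t² = 9.3×36.4 = 338.5.
t* = √338.5 = 18.4 min.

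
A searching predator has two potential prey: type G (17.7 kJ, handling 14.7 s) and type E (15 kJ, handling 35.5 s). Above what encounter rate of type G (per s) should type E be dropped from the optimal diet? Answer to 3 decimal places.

0.037 per s

The zero-one rule: include type E iff E₂/h₂ > λE₁/(1+λh₁). Equality gives the switch point.
λE₁h₂ = E₂ + λE₂h₁ ⇒ λ = E₂/(E₁h₂ − E₂h₁) = 15/(628.4 − 220.5) = 0.03678 per s.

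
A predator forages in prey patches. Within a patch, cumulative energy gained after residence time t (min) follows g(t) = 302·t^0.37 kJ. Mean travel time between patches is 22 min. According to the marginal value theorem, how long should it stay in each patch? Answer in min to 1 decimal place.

12.9 min

By the marginal value theorem, leave when the instantaneous gain rate g'(t) equals the habitat-wide average g(t)/(T + t).
g'(t) = 0.37·302·t^-0.63. Setting 0.37·302·t^-0.63 = 302·t^0.37/(22+t) gives 0.37(22+t) = t, so 0.63·t = 0.37×22.
t* = 0.37×22/0.63 = 12.92 min.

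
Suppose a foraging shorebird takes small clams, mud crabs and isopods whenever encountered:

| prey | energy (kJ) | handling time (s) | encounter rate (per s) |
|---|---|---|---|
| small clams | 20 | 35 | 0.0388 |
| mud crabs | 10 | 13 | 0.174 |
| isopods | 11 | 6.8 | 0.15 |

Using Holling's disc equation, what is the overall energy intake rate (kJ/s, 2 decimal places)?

R = Σλ_iE_i / (1 + Σλ_ih_i)
Numerator: 0.0388×20 + 0.174×10 + 0.15×11 = 4.166
Denominator: 1 + 0.0388×35 + 0.174×13 + 0.15×6.8 = 5.64
R = 4.166/5.64 = 0.7387 kJ/s

0.74 kJ/s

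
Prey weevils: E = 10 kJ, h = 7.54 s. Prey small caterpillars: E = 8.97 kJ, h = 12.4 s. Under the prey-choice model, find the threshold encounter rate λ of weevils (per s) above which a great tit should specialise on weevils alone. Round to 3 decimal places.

0.159 per s

At the threshold, the rate on weevils alone equals the profitability of small caterpillars: λ·10/(1 + λ·7.54) = 8.97/12.4 = 0.7234.
Rearranging, λ(10 − 0.7234×7.54) = 0.7234, so λ = 0.7234/4.546 = 0.1591 per s.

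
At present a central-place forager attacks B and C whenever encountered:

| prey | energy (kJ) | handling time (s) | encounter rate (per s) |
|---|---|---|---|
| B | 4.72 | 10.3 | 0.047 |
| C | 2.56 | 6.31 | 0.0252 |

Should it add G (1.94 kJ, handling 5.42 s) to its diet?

Intake rate on the current diet: R = (0.047×4.72 + 0.0252×2.56) / (1 + 0.047×10.3 + 0.0252×6.31) = 0.2864/1.643 = 0.1743 kJ/s.
G: E/h = 1.94/5.42 = 0.3579 kJ/s.
0.3579 > 0.1743, so adding G raises the average — include it.

Yes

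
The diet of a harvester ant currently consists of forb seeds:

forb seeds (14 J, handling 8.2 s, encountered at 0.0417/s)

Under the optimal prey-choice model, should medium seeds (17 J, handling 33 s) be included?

Intake rate on the current diet: R = (0.0417×14) / (1 + 0.0417×8.2) = 0.5838/1.342 = 0.435 J/s.
medium seeds: E/h = 17/33 = 0.5152 J/s.
Since 0.5152 > R, including medium seeds increases the long-run rate.

Yes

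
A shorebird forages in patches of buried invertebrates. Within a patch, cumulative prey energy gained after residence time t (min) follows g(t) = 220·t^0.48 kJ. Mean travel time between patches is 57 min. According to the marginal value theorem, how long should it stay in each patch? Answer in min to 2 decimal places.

52.62 min

Optimal t* satisfies g'(t*) = g(t*)/(T + t*).
g'(t) = 0.48·220·t^-0.52. Setting 0.48·220·t^-0.52 = 220·t^0.48/(57+t) gives 0.48(57+t) = t, so 0.52·t = 0.48×57.
t* = 0.48×57/0.52 = 52.62 min.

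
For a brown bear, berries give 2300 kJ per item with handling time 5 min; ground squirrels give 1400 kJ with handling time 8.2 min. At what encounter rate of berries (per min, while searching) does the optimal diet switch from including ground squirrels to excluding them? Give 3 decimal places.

0.118 per min

The zero-one rule: include ground squirrels iff E₂/h₂ > λE₁/(1+λh₁). Equality gives the switch point.
λE₁h₂ = E₂ + λE₂h₁ ⇒ λ = E₂/(E₁h₂ − E₂h₁) = 1400/(1.886e+04 − 7000) = 0.118 per min.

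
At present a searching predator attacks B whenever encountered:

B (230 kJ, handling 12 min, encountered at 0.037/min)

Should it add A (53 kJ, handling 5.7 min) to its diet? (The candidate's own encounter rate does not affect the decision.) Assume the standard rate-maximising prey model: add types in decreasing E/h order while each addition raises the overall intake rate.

Intake rate on the current diet: R = (0.037×230) / (1 + 0.037×12) = 8.51/1.444 = 5.893 kJ/min.
Profitability of A: 53/5.7 = 9.298 kJ/min.
9.298 > 5.893, so adding A raises the average — include it.

Yes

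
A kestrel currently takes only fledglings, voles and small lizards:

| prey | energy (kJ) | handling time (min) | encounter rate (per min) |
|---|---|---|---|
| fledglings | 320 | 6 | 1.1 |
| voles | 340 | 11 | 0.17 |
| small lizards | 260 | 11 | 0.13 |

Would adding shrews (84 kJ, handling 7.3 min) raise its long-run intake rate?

No

Current rate: (1.1×320 + 0.17×340 + 0.13×260)/(1 + 1.1×6 + 0.17×11 + 0.13×11) = 40.7 kJ/min.
Profitability of shrews: 84/7.3 = 11.51 kJ/min.
11.51 < 40.7, so adding shrews would lower the average — exclude it.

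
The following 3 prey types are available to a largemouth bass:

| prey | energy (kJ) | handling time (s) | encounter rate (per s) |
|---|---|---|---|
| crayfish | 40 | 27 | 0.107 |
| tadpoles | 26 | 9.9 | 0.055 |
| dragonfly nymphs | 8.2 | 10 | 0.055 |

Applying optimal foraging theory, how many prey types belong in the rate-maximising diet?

2

Rank by E/h (kJ/s): tadpoles 2.63, crayfish 1.48, dragonfly nymphs 0.82. Include each in turn until the next type's E/h falls below the running intake rate.
Rate on top 1: 0.9259. crayfish: 1.48 > 0.9259 → include.
Rate on top 2: 1.288. dragonfly nymphs: 0.82 < 1.288 → exclude; stop.
Optimal diet: tadpoles, crayfish — 2 of 3 types.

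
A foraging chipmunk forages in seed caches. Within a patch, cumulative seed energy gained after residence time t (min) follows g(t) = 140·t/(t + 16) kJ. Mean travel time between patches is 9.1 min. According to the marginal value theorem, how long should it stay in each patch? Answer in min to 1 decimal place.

12.1 min

By the marginal value theorem, leave when the instantaneous gain rate g'(t) equals the habitat-wide average g(t)/(T + t).
g'(t) = 140·16/(t + 16)². Setting 140·16/(t+16)² = 140t/[(t+16)(9.1+t)] gives 16(9.1+t) = t(t+16), so t² = 16×9.1 = 145.6.
t* = √145.6 = 12.07 min.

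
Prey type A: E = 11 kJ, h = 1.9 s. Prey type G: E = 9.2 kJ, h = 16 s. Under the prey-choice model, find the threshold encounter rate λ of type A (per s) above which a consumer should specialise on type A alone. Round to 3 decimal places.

0.058 per s

Drop type G once their profitability E₂/h₂ falls below the rate achievable on type A alone: E₂/h₂ = λE₁/(1 + λh₁).
Solve for λ: λE₁h₂ = E₂(1 + λh₁) → λ(E₁h₂ − E₂h₁) = E₂ → λ = E₂/(E₁h₂ − E₂h₁).
λ = 9.2/(11×16 − 9.2×1.9) = 9.2/158.5 = 0.05804 per s.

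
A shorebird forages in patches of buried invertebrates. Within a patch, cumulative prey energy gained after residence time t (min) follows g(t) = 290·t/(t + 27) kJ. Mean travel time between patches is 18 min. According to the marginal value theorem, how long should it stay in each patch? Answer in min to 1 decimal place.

Maximise g(t)/(T+t): set derivative to zero → g'(t)(T+t) = g(t).
g'(t) = 290·27/(t + 27)². Setting 290·27/(t+27)² = 290t/[(t+27)(18+t)] gives 27(18+t) = t(t+27), so t² = 27×18 = 486.
t* = √486 = 22.05 min.

22.0 min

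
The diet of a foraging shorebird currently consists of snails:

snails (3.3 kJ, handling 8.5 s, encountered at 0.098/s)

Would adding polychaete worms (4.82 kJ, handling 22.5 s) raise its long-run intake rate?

Yes

On snails alone, R = ΣλE/(1+Σλh) = 0.3234/1.833 = 0.1764 kJ/s.
Profitability of polychaete worms: 4.82/22.5 = 0.2142 kJ/s.
Since 0.2142 > R, including polychaete worms increases the long-run rate.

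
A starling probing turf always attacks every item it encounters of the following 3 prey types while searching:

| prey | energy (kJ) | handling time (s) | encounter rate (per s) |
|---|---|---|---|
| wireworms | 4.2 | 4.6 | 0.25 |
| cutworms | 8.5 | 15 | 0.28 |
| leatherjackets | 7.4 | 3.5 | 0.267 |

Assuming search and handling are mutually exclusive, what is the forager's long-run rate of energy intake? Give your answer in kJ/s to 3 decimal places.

R = (0.25×4.2 + 0.28×8.5 + 0.267×7.4) / (1 + 0.25×4.6 + 0.28×15 + 0.267×3.5) = 5.406/7.285 = 0.7421 kJ/s.

0.742 kJ/s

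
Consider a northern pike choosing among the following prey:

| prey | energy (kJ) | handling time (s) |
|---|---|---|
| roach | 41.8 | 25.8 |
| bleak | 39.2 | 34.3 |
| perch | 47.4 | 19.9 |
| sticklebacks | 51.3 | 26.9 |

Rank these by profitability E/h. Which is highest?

perch

Profitability E/h (kJ/s): roach = 41.8/25.8 = 1.62, bleak = 39.2/34.3 = 1.14, perch = 47.4/19.9 = 2.38, sticklebacks = 51.3/26.9 = 1.91.
Ranked: perch > sticklebacks > roach > bleak.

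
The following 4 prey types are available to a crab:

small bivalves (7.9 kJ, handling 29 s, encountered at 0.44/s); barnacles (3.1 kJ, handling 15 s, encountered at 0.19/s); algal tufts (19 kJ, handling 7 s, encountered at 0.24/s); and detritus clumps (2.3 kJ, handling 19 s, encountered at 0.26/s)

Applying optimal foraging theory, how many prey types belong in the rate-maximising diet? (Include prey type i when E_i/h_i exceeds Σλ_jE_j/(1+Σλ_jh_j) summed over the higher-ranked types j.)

1

Profitabilities (E/h, kJ/s): algal tufts 2.71, small bivalves 0.272, barnacles 0.207, detritus clumps 0.121. Add prey in this order while the next type's profitability exceeds the intake rate on those already taken.
Rate on top 1: 1.701. small bivalves: 0.272 < 1.701 → exclude; stop.
Optimal diet: algal tufts — 1 of 4 types.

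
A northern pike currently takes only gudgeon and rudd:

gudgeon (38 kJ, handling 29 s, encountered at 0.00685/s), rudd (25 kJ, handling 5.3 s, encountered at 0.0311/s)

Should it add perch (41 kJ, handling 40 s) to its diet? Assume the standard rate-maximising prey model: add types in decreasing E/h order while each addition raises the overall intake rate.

On gudgeon and rudd alone, R = ΣλE/(1+Σλh) = 1.038/1.363 = 0.7611 kJ/s.
perch: E/h = 41/40 = 1.025 kJ/s.
1.025 > 0.7611, so adding perch raises the average — include it.

Yes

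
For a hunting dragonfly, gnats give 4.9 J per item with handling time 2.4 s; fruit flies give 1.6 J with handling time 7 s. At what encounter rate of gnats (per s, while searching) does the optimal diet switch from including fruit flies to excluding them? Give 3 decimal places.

At the threshold, the rate on gnats alone equals the profitability of fruit flies: λ·4.9/(1 + λ·2.4) = 1.6/7 = 0.2286.
Rearranging, λ(4.9 − 0.2286×2.4) = 0.2286, so λ = 0.2286/4.351 = 0.05253 per s.

0.053 per s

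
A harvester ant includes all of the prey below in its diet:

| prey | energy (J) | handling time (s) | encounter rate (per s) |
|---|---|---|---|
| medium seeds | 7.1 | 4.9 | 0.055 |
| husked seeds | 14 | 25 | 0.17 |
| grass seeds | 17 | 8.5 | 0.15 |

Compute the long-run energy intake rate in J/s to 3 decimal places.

R = (0.055×7.1 + 0.17×14 + 0.15×17) / (1 + 0.055×4.9 + 0.17×25 + 0.15×8.5) = 5.321/6.795 = 0.7831 J/s.

0.783 J/s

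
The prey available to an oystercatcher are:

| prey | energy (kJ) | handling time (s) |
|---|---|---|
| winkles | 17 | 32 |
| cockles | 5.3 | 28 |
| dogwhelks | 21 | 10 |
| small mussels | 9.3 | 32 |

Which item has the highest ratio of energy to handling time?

Profitability E/h (kJ/s): winkles = 17/32 = 0.531, cockles = 5.3/28 = 0.189, dogwhelks = 21/10 = 2.1, small mussels = 9.3/32 = 0.291.
Ranked: dogwhelks > winkles > small mussels > cockles.

dogwhelks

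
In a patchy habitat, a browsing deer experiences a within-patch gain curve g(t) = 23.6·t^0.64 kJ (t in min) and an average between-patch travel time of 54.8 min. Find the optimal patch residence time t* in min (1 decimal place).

Optimal t* satisfies g'(t*) = g(t*)/(T + t*).
g'(t) = 0.64·23.6·t^-0.36. Setting 0.64·23.6·t^-0.36 = 23.6·t^0.64/(54.8+t) gives 0.64(54.8+t) = t, so 0.36·t = 0.64×54.8.
t* = 0.64×54.8/0.36 = 97.42 min.

97.4 min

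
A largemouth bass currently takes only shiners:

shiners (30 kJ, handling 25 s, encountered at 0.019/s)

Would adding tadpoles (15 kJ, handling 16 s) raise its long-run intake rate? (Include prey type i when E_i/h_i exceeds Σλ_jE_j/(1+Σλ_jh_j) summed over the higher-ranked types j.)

Yes

On shiners alone, R = ΣλE/(1+Σλh) = 0.57/1.475 = 0.3864 kJ/s.
tadpoles: E/h = 15/16 = 0.9375 kJ/s.
0.9375 > 0.3864, so adding tadpoles raises the average — include it.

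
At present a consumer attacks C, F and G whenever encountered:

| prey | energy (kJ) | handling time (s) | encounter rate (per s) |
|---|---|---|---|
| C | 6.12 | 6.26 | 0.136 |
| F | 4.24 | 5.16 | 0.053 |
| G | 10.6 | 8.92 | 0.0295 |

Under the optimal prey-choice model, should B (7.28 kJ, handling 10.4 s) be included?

On C, F and G alone, R = ΣλE/(1+Σλh) = 1.37/2.388 = 0.5736 kJ/s.
Profitability of B: 7.28/10.4 = 0.7 kJ/s.
0.7 > 0.5736, so adding B raises the average — include it.

Yes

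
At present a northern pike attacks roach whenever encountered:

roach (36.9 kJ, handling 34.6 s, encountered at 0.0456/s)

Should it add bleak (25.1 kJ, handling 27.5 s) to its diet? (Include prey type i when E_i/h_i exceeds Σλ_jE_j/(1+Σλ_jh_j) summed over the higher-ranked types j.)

On roach alone, R = ΣλE/(1+Σλh) = 1.683/2.578 = 0.6528 kJ/s.
bleak: E/h = 25.1/27.5 = 0.9127 kJ/s.
0.9127 > 0.6528, so adding bleak raises the average — include it.

Yes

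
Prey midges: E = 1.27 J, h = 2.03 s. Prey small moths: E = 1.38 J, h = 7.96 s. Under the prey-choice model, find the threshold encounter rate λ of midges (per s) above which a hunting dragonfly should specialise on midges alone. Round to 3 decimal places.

The zero-one rule: include small moths iff E₂/h₂ > λE₁/(1+λh₁). Equality gives the switch point.
λE₁h₂ = E₂ + λE₂h₁ ⇒ λ = E₂/(E₁h₂ − E₂h₁) = 1.38/(10.11 − 2.801) = 0.1888 per s.

0.189 per s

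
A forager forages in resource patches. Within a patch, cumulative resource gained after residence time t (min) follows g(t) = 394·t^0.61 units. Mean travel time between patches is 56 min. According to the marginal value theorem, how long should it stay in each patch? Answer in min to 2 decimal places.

Optimal t* satisfies g'(t*) = g(t*)/(T + t*).
g'(t) = 0.61·394·t^-0.39. Setting 0.61·394·t^-0.39 = 394·t^0.61/(56+t) gives 0.61(56+t) = t, so 0.39·t = 0.61×56.
t* = 0.61×56/0.39 = 87.59 min.

87.59 min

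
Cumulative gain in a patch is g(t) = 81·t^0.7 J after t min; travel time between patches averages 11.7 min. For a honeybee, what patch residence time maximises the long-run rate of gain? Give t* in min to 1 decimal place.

27.3 min

Maximise g(t)/(T+t): set derivative to zero → g'(t)(T+t) = g(t).
g'(t) = 0.7·81·t^-0.3. Setting 0.7·81·t^-0.3 = 81·t^0.7/(11.7+t) gives 0.7(11.7+t) = t, so 0.30·t = 0.7×11.7.
t* = 0.7×11.7/0.30 = 27.3 min.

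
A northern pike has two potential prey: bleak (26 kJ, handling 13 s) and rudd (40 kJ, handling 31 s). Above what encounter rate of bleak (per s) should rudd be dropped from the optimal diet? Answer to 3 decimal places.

At the threshold, the rate on bleak alone equals the profitability of rudd: λ·26/(1 + λ·13) = 40/31 = 1.29.
Rearranging, λ(26 − 1.29×13) = 1.29, so λ = 1.29/9.226 = 0.1399 per s.

0.140 per s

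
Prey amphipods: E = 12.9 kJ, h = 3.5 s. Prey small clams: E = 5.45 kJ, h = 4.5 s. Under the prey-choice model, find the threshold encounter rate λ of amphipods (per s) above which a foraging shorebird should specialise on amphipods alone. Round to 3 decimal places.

Drop small clams once their profitability E₂/h₂ falls below the rate achievable on amphipods alone: E₂/h₂ = λE₁/(1 + λh₁).
Solve for λ: λE₁h₂ = E₂(1 + λh₁) → λ(E₁h₂ − E₂h₁) = E₂ → λ = E₂/(E₁h₂ − E₂h₁).
λ = 5.45/(12.9×4.5 − 5.45×3.5) = 5.45/38.98 = 0.1398 per s.

0.140 per s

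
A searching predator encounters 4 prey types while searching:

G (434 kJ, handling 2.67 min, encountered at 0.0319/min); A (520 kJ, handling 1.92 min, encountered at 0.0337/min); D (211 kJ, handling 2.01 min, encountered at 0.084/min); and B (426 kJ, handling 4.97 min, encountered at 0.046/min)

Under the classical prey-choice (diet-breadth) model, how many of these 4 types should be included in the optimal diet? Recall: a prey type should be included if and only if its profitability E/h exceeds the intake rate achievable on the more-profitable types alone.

4

E/h in descending order: A 271, G 163, D 105, B 85.7 kJ/min. The optimal diet is the largest prefix of this list for which every included type satisfies E_i/h_i > R on the types above it.
Rate on top 1: 16.46. G: 163 > 16.46 → include.
Rate on top 2: 27.28. D: 105 > 27.28 → include.
Rate on top 3: 37.23. B: 85.7 > 37.23 → include.
Optimal diet: A, G, D, B — 4 of 4 types.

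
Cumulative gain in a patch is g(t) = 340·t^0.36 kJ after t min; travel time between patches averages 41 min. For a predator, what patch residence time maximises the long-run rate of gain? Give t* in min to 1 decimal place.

Maximise g(t)/(T+t): set derivative to zero → g'(t)(T+t) = g(t).
g'(t) = 0.36·340·t^-0.64. Setting 0.36·340·t^-0.64 = 340·t^0.36/(41+t) gives 0.36(41+t) = t, so 0.64·t = 0.36×41.
t* = 0.36×41/0.64 = 23.06 min.

23.1 min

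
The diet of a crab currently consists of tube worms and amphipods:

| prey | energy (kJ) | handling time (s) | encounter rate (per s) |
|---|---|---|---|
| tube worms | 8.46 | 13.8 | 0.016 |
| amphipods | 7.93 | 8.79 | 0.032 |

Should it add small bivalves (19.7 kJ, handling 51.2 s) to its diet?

On tube worms and amphipods alone, R = ΣλE/(1+Σλh) = 0.3891/1.502 = 0.2591 kJ/s.
Profitability of small bivalves: 19.7/51.2 = 0.3848 kJ/s.
Since 0.3848 > R, including small bivalves increases the long-run rate.

Yes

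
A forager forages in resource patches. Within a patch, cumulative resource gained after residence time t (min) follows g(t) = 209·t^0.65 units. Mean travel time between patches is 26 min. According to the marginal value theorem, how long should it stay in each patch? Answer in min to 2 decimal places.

By the marginal value theorem, leave when the instantaneous gain rate g'(t) equals the habitat-wide average g(t)/(T + t).
g'(t) = 0.65·209·t^-0.35. Setting 0.65·209·t^-0.35 = 209·t^0.65/(26+t) gives 0.65(26+t) = t, so 0.35·t = 0.65×26.
t* = 0.65×26/0.35 = 48.29 min.

48.29 min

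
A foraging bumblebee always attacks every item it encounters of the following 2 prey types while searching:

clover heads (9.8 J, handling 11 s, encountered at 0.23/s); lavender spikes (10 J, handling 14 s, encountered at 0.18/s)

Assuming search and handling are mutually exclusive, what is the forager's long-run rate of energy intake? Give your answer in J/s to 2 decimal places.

0.67 J/s

R = (0.23×9.8 + 0.18×10) / (1 + 0.23×11 + 0.18×14) = 4.054/6.05 = 0.6701 J/s.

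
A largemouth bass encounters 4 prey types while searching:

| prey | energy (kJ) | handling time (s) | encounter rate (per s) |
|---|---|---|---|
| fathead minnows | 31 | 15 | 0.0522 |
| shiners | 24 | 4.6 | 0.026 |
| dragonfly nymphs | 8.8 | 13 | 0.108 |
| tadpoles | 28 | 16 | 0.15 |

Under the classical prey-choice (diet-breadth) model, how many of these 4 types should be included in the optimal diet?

3

Rank by E/h (kJ/s): shiners 5.22, fathead minnows 2.07, tadpoles 1.75, dragonfly nymphs 0.677. Include each in turn until the next type's E/h falls below the running intake rate.
Rate on top 1: 0.5573. fathead minnows: 2.07 > 0.5573 → include.
Rate on top 2: 1.178. tadpoles: 1.75 > 1.178 → include.
Rate on top 3: 1.497. dragonfly nymphs: 0.677 < 1.497 → exclude; stop.
Optimal diet: shiners, fathead minnows, tadpoles — 3 of 4 types.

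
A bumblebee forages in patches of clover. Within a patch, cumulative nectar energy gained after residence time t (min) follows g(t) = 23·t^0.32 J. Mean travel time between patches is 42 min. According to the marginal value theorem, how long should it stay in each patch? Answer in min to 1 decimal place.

Optimal t* satisfies g'(t*) = g(t*)/(T + t*).
g'(t) = 0.32·23·t^-0.68. Setting 0.32·23·t^-0.68 = 23·t^0.32/(42+t) gives 0.32(42+t) = t, so 0.68·t = 0.32×42.
t* = 0.32×42/0.68 = 19.76 min.

19.8 min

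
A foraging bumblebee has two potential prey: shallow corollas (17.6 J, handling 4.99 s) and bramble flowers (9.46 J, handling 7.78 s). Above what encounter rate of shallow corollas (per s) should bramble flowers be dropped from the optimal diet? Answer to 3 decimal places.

0.105 per s

The zero-one rule: include bramble flowers iff E₂/h₂ > λE₁/(1+λh₁). Equality gives the switch point.
λE₁h₂ = E₂ + λE₂h₁ ⇒ λ = E₂/(E₁h₂ − E₂h₁) = 9.46/(136.9 − 47.21) = 0.1054 per s.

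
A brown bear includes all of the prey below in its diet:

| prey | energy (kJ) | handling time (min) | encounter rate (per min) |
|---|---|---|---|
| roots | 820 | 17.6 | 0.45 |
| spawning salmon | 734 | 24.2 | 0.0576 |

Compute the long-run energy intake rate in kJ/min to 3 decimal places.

39.876 kJ/min

Energy encountered per unit search time: 0.45×820 + 0.0576×734 = 411.3 kJ/min.
Handling time per unit search time: 0.45×17.6 + 0.0576×24.2 = 9.314.
Rate = 411.3/(1 + 9.314) = 39.88 kJ/min.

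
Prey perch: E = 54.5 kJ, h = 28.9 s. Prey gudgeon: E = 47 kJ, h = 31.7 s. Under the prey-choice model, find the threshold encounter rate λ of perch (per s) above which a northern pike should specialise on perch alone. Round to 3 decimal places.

0.127 per s

Drop gudgeon once their profitability E₂/h₂ falls below the rate achievable on perch alone: E₂/h₂ = λE₁/(1 + λh₁).
Solve for λ: λE₁h₂ = E₂(1 + λh₁) → λ(E₁h₂ − E₂h₁) = E₂ → λ = E₂/(E₁h₂ − E₂h₁).
λ = 47/(54.5×31.7 − 47×28.9) = 47/369.3 = 0.1273 per s.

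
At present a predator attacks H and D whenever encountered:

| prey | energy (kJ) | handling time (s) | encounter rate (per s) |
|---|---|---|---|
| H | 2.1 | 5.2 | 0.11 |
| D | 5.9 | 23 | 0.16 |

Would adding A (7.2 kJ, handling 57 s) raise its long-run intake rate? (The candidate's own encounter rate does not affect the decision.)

On H and D alone, R = ΣλE/(1+Σλh) = 1.175/5.252 = 0.2237 kJ/s.
Profitability of A: 7.2/57 = 0.1263 kJ/s.
0.1263 < 0.2237, so adding A would lower the average — exclude it.

No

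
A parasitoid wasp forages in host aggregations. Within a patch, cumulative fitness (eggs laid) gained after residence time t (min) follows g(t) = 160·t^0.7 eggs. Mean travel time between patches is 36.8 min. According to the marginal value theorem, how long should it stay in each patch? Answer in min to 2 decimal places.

Maximise g(t)/(T+t): set derivative to zero → g'(t)(T+t) = g(t).
g'(t) = 0.7·160·t^-0.3. Setting 0.7·160·t^-0.3 = 160·t^0.7/(36.8+t) gives 0.7(36.8+t) = t, so 0.30·t = 0.7×36.8.
t* = 0.7×36.8/0.30 = 85.87 min.

85.87 min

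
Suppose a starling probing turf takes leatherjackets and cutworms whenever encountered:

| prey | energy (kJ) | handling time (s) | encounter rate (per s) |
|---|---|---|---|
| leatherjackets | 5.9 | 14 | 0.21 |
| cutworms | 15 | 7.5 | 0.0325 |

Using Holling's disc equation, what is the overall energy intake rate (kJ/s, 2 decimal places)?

0.41 kJ/s

Energy encountered per unit search time: 0.21×5.9 + 0.0325×15 = 1.727 kJ/s.
Handling time per unit search time: 0.21×14 + 0.0325×7.5 = 3.184.
Rate = 1.727/(1 + 3.184) = 0.4127 kJ/s.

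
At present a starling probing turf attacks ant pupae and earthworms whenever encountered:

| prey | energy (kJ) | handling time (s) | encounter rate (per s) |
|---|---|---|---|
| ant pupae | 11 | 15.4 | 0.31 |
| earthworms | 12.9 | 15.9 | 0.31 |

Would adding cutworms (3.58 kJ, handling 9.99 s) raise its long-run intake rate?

No

On ant pupae and earthworms alone, R = ΣλE/(1+Σλh) = 7.409/10.7 = 0.6922 kJ/s.
cutworms: E/h = 3.58/9.99 = 0.3584 kJ/s.
0.3584 < 0.6922, so adding cutworms would lower the average — exclude it.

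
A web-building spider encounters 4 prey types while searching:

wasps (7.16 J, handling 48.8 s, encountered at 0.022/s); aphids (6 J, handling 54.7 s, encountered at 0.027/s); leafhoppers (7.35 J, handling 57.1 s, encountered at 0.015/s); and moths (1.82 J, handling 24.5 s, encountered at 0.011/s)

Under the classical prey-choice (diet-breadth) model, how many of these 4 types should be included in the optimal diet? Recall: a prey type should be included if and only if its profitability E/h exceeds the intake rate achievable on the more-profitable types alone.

E/h in descending order: wasps 0.147, leafhoppers 0.129, aphids 0.11, moths 0.0743 J/s. The optimal diet is the largest prefix of this list for which every included type satisfies E_i/h_i > R on the types above it.
Rate on top 1: 0.07596. leafhoppers: 0.129 > 0.07596 → include.
Rate on top 2: 0.09139. aphids: 0.11 > 0.09139 → include.
Rate on top 3: 0.09752. moths: 0.0743 < 0.09752 → exclude; stop.
Optimal diet: wasps, leafhoppers, aphids — 3 of 4 types.

3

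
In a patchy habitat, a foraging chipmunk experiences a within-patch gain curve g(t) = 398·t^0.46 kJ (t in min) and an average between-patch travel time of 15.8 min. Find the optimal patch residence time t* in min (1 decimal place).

13.5 min

Maximise g(t)/(T+t): set derivative to zero → g'(t)(T+t) = g(t).
g'(t) = 0.46·398·t^-0.54. Setting 0.46·398·t^-0.54 = 398·t^0.46/(15.8+t) gives 0.46(15.8+t) = t, so 0.54·t = 0.46×15.8.
t* = 0.46×15.8/0.54 = 13.46 min.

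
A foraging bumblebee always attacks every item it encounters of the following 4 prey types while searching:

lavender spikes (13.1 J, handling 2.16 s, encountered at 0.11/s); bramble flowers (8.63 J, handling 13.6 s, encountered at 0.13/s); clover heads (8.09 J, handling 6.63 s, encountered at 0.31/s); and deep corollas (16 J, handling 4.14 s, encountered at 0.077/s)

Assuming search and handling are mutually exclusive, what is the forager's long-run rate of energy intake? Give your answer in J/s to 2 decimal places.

1.17 J/s

Energy encountered per unit search time: 0.11×13.1 + 0.13×8.63 + 0.31×8.09 + 0.077×16 = 6.303 J/s.
Handling time per unit search time: 0.11×2.16 + 0.13×13.6 + 0.31×6.63 + 0.077×4.14 = 4.38.
Rate = 6.303/(1 + 4.38) = 1.172 J/s.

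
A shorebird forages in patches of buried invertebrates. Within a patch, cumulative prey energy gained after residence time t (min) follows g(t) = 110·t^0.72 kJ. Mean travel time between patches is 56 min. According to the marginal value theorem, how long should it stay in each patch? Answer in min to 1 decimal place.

144.0 min

Optimal t* satisfies g'(t*) = g(t*)/(T + t*).
g'(t) = 0.72·110·t^-0.28. Setting 0.72·110·t^-0.28 = 110·t^0.72/(56+t) gives 0.72(56+t) = t, so 0.28·t = 0.72×56.
t* = 0.72×56/0.28 = 144 min.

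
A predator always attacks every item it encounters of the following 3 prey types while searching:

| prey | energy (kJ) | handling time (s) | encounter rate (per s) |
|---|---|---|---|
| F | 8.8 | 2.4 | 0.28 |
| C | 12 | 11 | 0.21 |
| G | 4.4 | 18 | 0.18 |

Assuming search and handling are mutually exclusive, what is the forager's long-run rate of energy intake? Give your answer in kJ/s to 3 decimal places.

0.800 kJ/s

R = (0.28×8.8 + 0.21×12 + 0.18×4.4) / (1 + 0.28×2.4 + 0.21×11 + 0.18×18) = 5.776/7.222 = 0.7998 kJ/s.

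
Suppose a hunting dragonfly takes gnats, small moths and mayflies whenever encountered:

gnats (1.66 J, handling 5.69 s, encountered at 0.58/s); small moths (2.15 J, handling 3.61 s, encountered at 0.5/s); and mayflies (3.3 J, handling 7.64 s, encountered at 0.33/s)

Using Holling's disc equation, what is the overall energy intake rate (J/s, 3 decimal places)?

R = (0.58×1.66 + 0.5×2.15 + 0.33×3.3) / (1 + 0.58×5.69 + 0.5×3.61 + 0.33×7.64) = 3.127/8.626 = 0.3625 J/s.

0.362 J/s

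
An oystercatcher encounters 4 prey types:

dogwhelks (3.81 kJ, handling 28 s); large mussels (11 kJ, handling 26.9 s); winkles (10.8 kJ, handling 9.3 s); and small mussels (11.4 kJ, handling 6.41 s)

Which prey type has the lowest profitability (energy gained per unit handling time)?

dogwhelks

In descending order of E/h:
small mussels: 11.4/6.41 = 1.78 kJ/s
winkles: 10.8/9.3 = 1.16 kJ/s
large mussels: 11/26.9 = 0.409 kJ/s
dogwhelks: 3.81/28 = 0.136 kJ/s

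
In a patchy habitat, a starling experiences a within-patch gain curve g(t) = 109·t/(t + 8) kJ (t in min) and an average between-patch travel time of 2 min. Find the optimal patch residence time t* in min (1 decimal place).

Maximise g(t)/(T+t): set derivative to zero → g'(t)(T+t) = g(t).
g'(t) = 109·8/(t + 8)². Setting 109·8/(t+8)² = 109t/[(t+8)(2+t)] gives 8(2+t) = t(t+8), so t² = 8×2 = 16.
t* = √16 = 4 min.

4.0 min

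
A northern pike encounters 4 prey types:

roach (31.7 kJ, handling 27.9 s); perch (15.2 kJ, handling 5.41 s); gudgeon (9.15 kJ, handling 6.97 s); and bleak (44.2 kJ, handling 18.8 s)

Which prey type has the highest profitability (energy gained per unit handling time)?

perch

Profitability E/h (kJ/s): roach = 31.7/27.9 = 1.14, perch = 15.2/5.41 = 2.81, gudgeon = 9.15/6.97 = 1.31, bleak = 44.2/18.8 = 2.35.
Ranked: perch > bleak > gudgeon > roach.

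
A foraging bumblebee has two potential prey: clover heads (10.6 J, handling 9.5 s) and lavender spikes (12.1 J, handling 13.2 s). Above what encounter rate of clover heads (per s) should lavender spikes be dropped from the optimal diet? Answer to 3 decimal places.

0.485 per s

The zero-one rule: include lavender spikes iff E₂/h₂ > λE₁/(1+λh₁). Equality gives the switch point.
λE₁h₂ = E₂ + λE₂h₁ ⇒ λ = E₂/(E₁h₂ − E₂h₁) = 12.1/(139.9 − 115) = 0.4846 per s.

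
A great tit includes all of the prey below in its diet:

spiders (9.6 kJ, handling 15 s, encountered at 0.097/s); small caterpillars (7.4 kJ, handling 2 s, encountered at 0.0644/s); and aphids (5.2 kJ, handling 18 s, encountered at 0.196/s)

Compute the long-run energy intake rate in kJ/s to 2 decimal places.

R = Σλ_iE_i / (1 + Σλ_ih_i)
Numerator: 0.097×9.6 + 0.0644×7.4 + 0.196×5.2 = 2.427
Denominator: 1 + 0.097×15 + 0.0644×2 + 0.196×18 = 6.112
R = 2.427/6.112 = 0.3971 kJ/s

0.40 kJ/s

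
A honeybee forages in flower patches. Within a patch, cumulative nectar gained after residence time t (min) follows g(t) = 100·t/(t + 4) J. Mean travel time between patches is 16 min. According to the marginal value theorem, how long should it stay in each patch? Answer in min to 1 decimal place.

8.0 min

Optimal t* satisfies g'(t*) = g(t*)/(T + t*).
g'(t) = 100·4/(t + 4)². Setting 100·4/(t+4)² = 100t/[(t+4)(16+t)] gives 4(16+t) = t(t+4), so t² = 4×16 = 64.
t* = √64 = 8 min.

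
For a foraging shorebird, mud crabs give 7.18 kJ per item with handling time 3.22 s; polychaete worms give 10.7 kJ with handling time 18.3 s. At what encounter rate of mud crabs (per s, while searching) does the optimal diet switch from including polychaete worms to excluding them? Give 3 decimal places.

At the threshold, the rate on mud crabs alone equals the profitability of polychaete worms: λ·7.18/(1 + λ·3.22) = 10.7/18.3 = 0.5847.
Rearranging, λ(7.18 − 0.5847×3.22) = 0.5847, so λ = 0.5847/5.297 = 0.1104 per s.

0.110 per s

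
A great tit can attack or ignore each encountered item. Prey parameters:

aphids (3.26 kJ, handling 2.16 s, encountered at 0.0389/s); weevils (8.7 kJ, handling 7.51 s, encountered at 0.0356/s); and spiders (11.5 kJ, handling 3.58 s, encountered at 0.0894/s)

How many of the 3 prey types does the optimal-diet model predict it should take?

E/h in descending order: spiders 3.21, aphids 1.51, weevils 1.16 kJ/s. The optimal diet is the largest prefix of this list for which every included type satisfies E_i/h_i > R on the types above it.
Rate on top 1: 0.7788. aphids: 1.51 > 0.7788 → include.
Rate on top 2: 0.8225. weevils: 1.16 > 0.8225 → include.
Optimal diet: spiders, aphids, weevils — 3 of 3 types.

3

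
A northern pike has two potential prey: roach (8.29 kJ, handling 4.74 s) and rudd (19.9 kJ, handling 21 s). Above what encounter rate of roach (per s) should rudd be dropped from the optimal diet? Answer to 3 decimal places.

0.249 per s

Drop rudd once their profitability E₂/h₂ falls below the rate achievable on roach alone: E₂/h₂ = λE₁/(1 + λh₁).
Solve for λ: λE₁h₂ = E₂(1 + λh₁) → λ(E₁h₂ − E₂h₁) = E₂ → λ = E₂/(E₁h₂ − E₂h₁).
λ = 19.9/(8.29×21 − 19.9×4.74) = 19.9/79.76 = 0.2495 per s.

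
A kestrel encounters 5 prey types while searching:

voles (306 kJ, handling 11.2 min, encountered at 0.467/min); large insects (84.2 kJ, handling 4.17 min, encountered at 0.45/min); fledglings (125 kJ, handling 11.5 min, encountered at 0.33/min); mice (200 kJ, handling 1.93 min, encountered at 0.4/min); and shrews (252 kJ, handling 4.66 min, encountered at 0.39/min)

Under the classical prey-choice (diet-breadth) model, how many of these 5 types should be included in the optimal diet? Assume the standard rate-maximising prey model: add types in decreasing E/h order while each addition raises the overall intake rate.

2

E/h in descending order: mice 104, shrews 54.1, voles 27.3, large insects 20.2, fledglings 10.9 kJ/min. The optimal diet is the largest prefix of this list for which every included type satisfies E_i/h_i > R on the types above it.
Rate on top 1: 45.15. shrews: 54.1 > 45.15 → include.
Rate on top 2: 49.67. voles: 27.3 < 49.67 → exclude; stop.
Optimal diet: mice, shrews — 2 of 5 types.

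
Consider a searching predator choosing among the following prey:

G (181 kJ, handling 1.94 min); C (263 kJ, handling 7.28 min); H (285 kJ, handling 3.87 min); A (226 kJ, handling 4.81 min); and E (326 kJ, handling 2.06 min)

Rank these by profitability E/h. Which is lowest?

C

In descending order of E/h:
E: 326/2.06 = 158 kJ/min
G: 181/1.94 = 93.3 kJ/min
H: 285/3.87 = 73.6 kJ/min
A: 226/4.81 = 47 kJ/min
C: 263/7.28 = 36.1 kJ/min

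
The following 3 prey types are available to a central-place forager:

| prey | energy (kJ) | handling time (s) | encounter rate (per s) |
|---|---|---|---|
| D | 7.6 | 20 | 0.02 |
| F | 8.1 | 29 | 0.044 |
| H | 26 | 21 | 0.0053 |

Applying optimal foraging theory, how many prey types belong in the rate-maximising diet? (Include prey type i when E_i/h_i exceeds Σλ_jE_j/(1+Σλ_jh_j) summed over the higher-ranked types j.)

3

Profitabilities (E/h, kJ/s): H 1.24, D 0.38, F 0.279. Add prey in this order while the next type's profitability exceeds the intake rate on those already taken.
Rate on top 1: 0.124. D: 0.38 > 0.124 → include.
Rate on top 2: 0.1918. F: 0.279 > 0.1918 → include.
Optimal diet: H, D, F — 3 of 3 types.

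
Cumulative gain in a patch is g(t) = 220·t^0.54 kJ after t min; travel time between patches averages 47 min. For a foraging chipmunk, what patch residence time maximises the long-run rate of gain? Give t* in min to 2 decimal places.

Optimal t* satisfies g'(t*) = g(t*)/(T + t*).
g'(t) = 0.54·220·t^-0.46. Setting 0.54·220·t^-0.46 = 220·t^0.54/(47+t) gives 0.54(47+t) = t, so 0.46·t = 0.54×47.
t* = 0.54×47/0.46 = 55.17 min.

55.17 min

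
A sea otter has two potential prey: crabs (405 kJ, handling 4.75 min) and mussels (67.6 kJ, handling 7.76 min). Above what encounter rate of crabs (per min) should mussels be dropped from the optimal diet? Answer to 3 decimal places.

Drop mussels once their profitability E₂/h₂ falls below the rate achievable on crabs alone: E₂/h₂ = λE₁/(1 + λh₁).
Solve for λ: λE₁h₂ = E₂(1 + λh₁) → λ(E₁h₂ − E₂h₁) = E₂ → λ = E₂/(E₁h₂ − E₂h₁).
λ = 67.6/(405×7.76 − 67.6×4.75) = 67.6/2822 = 0.02396 per min.

0.024 per min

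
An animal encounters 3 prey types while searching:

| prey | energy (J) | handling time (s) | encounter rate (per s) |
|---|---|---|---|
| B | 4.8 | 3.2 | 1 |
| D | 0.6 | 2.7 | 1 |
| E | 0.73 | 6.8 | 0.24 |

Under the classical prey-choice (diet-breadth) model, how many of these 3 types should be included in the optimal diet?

1

Profitabilities (E/h, J/s): B 1.5, D 0.222, E 0.107. Add prey in this order while the next type's profitability exceeds the intake rate on those already taken.
Rate on top 1: 1.143. D: 0.222 < 1.143 → exclude; stop.
Optimal diet: B — 1 of 3 types.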